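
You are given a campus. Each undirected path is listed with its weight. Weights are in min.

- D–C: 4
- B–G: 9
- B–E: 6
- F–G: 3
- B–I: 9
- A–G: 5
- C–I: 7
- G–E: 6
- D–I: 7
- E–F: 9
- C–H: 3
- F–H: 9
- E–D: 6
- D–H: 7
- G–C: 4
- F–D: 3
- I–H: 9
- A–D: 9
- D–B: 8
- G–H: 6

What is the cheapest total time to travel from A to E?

Candidate routes:
A → G → E: 5+6 = 11
A → G → F → E: 5+3+9 = 17
A → D → E: 9+6 = 15
Cheapest is A → G → E at 11 min.

11 min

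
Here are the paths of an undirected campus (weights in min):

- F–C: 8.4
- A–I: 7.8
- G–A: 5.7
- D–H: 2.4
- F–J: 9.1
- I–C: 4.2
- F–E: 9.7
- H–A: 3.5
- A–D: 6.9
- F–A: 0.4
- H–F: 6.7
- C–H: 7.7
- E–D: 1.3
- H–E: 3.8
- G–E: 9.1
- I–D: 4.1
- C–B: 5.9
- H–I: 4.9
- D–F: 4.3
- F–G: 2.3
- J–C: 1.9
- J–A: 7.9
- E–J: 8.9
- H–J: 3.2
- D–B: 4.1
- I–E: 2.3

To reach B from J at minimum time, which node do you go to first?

C

Enumerating some paths:
J → C → I → E → D → B: 1.9+4.2+2.3+1.3+4.1 = 13.8
J → H → E → D → B: 3.2+3.8+1.3+4.1 = 12.4
J → C → B: 1.9+5.9 = 7.8
J → H → D → B: 3.2+2.4+4.1 = 9.7
Cheapest is J → C → B at 7.8 min.
So from J the first move is to C.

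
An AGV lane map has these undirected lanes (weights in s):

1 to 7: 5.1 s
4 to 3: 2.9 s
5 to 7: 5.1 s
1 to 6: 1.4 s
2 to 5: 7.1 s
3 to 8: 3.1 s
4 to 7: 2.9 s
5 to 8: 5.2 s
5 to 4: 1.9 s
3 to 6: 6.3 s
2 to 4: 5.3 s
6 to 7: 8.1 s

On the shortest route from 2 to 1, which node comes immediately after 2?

4

Candidate routes:
2 - 4 - 7 - 1: 5.3+2.9+5.1 = 13.3
2 - 4 - 3 - 6 - 1: 5.3+2.9+6.3+1.4 = 15.9
2 - 5 - 4 - 7 - 1: 7.1+1.9+2.9+5.1 = 17
Cheapest is 2 - 4 - 7 - 1 at 13.3 s.
So from 2 the first move is to 4.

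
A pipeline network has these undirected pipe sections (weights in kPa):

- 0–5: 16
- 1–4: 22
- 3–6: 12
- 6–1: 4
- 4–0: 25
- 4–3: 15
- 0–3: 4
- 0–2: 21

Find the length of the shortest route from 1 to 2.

Compare a few routes:
1 → 4 → 0 → 2: 22+25+21 = 68
1 → 6 → 3 → 0 → 2: 4+12+4+21 = 41
1 → 4 → 3 → 0 → 2: 22+15+4+21 = 62
The minimum is 41 kPa via 1 → 6 → 3 → 0 → 2.

41 kPa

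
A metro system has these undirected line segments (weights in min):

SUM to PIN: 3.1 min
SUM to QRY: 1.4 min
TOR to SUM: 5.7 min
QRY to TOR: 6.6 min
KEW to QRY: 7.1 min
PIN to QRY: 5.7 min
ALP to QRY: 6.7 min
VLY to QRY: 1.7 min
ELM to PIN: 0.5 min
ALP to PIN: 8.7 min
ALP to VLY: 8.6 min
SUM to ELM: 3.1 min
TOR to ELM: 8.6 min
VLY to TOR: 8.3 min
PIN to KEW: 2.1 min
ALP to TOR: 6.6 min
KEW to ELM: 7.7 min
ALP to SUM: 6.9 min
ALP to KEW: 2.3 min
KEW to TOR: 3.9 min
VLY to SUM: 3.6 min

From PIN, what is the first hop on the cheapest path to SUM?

SUM

Enumerating some paths:
PIN - SUM: 3.1 = 3.1
PIN - ELM - SUM: 0.5+3.1 = 3.6
The minimum is 3.1 min via PIN - SUM.
So from PIN the first move is to SUM.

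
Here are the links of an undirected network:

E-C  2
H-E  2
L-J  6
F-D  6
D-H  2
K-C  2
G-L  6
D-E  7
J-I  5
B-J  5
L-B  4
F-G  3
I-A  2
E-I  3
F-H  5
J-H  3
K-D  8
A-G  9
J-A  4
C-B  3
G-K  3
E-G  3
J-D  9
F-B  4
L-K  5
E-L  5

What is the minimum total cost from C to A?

7

Compare a few routes:
C–B–J–A: 3+5+4 = 12
C–E–I–A: 2+3+2 = 7
C–E–H–J–A: 2+2+3+4 = 11
Cheapest is C–E–I–A at 7.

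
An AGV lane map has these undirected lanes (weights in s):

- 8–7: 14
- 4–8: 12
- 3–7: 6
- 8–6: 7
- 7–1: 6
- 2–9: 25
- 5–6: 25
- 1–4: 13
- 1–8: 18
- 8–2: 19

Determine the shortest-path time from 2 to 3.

Candidate routes:
2–8–1–7–3: 19+18+6+6 = 49
2–8–4–1–7–3: 19+12+13+6+6 = 56
2–8–7–3: 19+14+6 = 39
The minimum is 39 s via 2–8–7–3.

39 s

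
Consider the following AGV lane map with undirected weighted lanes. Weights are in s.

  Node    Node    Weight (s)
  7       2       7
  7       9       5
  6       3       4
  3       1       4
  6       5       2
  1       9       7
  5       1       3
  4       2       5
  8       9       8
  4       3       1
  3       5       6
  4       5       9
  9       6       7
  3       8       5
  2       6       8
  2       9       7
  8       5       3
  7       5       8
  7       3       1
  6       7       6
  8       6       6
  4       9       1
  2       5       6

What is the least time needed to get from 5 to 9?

8 s

Enumerating some paths:
5 - 6 - 9: 2+7 = 9
5 - 3 - 4 - 9: 6+1+1 = 8
5 - 1 - 3 - 4 - 9: 3+4+1+1 = 9
5 - 8 - 3 - 4 - 9: 3+5+1+1 = 10
Cheapest is 5 - 3 - 4 - 9 at 8 s.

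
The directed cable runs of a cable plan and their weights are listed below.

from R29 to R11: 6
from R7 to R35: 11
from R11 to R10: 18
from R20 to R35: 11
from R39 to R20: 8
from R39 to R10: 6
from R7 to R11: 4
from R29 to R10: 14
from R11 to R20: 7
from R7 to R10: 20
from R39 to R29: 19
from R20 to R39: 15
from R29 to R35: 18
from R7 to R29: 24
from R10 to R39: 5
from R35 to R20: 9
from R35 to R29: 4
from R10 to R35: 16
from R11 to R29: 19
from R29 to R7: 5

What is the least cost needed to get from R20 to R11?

Candidate routes:
R20 - R35 - R29 - R7 - R11: 11+4+5+4 = 24
R20 - R39 - R29 - R7 - R11: 15+19+5+4 = 43
R20 - R39 - R29 - R11: 15+19+6 = 40
R20 - R35 - R29 - R11: 11+4+6 = 21
Cheapest is R20 - R35 - R29 - R11 at 21.

21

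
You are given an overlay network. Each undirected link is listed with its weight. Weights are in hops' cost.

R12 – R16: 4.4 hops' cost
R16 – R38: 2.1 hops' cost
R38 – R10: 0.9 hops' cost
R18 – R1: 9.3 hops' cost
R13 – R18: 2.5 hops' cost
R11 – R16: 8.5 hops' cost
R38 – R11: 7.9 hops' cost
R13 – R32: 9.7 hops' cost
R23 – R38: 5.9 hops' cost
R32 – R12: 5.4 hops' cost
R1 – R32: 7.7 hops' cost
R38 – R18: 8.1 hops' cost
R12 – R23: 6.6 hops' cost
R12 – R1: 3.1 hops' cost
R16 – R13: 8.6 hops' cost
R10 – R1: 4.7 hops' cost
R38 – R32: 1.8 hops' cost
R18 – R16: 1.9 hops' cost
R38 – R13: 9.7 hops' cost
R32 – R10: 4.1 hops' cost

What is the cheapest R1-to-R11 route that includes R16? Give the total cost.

Best R1 to R16: R1–R12–R16 costing 7.5
Best R16 to R11: R16–R11 costing 8.5
Total via R16: 7.5 + 8.5 = 16 hops' cost.

16 hops' cost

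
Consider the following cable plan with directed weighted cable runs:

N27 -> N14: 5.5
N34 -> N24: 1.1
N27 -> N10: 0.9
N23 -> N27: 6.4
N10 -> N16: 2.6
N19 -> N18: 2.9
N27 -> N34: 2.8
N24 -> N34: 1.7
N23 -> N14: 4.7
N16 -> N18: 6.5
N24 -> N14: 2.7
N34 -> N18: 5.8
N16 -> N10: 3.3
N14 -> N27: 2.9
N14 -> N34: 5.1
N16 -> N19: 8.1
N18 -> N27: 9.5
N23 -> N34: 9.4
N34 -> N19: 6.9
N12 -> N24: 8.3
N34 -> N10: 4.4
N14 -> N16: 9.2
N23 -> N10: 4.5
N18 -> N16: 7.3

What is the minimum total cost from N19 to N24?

16.3

Shortest distances from N19:
N19: 0
N18: 2.9  (via N19)
N16: 10.2  (via N18)
N27: 12.4  (via N18)
N10: 13.3  (via N27)
N34: 15.2  (via N27)
N24: 16.3  (via N34)
Shortest route: N19 → N18 → N27 → N34 → N24 = 16.3.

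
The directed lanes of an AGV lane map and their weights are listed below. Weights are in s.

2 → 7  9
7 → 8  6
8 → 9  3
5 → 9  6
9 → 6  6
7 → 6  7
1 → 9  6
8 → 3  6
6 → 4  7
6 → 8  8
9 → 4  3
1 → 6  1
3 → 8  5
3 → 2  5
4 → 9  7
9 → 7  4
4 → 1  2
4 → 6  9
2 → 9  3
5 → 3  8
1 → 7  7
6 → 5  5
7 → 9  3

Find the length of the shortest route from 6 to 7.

15 s

Shortest distances from 6:
6: 0
5: 5  (via 6)
4: 7  (via 6)
8: 8  (via 6)
1: 9  (via 4)
9: 11  (via 5)
3: 13  (via 5)
7: 15  (via 9)
Shortest route: 6 → 5 → 9 → 7 = 15 s.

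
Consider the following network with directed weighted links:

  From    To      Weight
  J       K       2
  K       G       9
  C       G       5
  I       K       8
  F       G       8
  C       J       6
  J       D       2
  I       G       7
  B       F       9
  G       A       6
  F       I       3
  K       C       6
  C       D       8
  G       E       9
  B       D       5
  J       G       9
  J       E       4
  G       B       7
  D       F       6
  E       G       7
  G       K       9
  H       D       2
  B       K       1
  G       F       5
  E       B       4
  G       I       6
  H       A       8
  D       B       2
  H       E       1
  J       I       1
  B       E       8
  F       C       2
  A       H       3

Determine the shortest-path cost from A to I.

Shortest distances from A:
A: 0
H: 3  (via A)
E: 4  (via H)
D: 5  (via H)
B: 7  (via D)
K: 8  (via B)
F: 11  (via D)
G: 11  (via E)
C: 13  (via F)
I: 14  (via F)
Shortest route: A–H–D–F–I = 14.

14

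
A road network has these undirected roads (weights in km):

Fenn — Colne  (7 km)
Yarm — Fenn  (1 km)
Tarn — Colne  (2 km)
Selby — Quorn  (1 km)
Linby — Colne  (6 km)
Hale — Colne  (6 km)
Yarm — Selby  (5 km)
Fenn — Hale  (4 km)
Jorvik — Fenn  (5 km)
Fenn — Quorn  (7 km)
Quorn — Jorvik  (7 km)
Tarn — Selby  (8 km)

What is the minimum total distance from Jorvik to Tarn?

Enumerating some paths:
Jorvik–Fenn–Colne–Tarn: 5+7+2 = 14
Jorvik–Quorn–Selby–Tarn: 7+1+8 = 16
Jorvik–Fenn–Hale–Colne–Tarn: 5+4+6+2 = 17
Cheapest is Jorvik–Fenn–Colne–Tarn at 14 km.

14 km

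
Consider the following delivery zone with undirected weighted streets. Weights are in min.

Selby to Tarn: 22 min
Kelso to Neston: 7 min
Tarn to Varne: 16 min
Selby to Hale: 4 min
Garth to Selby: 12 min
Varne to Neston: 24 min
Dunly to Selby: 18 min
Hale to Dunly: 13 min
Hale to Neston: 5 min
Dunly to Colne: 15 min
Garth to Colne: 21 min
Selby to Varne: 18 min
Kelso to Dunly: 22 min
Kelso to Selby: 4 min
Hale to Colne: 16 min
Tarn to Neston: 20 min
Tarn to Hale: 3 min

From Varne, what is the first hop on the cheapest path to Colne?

Compare a few routes:
Varne–Tarn–Hale–Dunly–Colne: 16+3+13+15 = 47
Varne–Neston–Hale–Colne: 24+5+16 = 45
Varne–Selby–Hale–Colne: 18+4+16 = 38
Varne–Tarn–Hale–Colne: 16+3+16 = 35
Cheapest is Varne–Tarn–Hale–Colne at 35 min.
So from Varne the first move is to Tarn.

Tarn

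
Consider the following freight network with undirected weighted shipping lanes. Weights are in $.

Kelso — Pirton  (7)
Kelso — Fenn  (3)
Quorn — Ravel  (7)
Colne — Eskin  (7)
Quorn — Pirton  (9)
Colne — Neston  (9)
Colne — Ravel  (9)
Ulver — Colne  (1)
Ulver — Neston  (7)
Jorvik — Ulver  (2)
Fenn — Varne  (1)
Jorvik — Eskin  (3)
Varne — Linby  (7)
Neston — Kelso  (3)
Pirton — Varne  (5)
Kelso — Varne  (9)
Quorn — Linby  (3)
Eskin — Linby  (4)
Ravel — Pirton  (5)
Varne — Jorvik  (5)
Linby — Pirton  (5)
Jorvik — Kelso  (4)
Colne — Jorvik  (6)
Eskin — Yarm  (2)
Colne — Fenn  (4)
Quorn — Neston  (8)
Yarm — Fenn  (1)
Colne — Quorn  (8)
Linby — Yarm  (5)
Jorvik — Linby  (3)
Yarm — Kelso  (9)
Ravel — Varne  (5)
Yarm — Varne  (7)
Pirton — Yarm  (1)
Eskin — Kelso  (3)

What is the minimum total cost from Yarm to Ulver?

Shortest distances from Yarm:
Yarm: 0
Fenn: 1  (via Yarm)
Pirton: 1  (via Yarm)
Eskin: 2  (via Yarm)
Varne: 2  (via Fenn)
Kelso: 4  (via Fenn)
Linby: 5  (via Yarm)
Jorvik: 5  (via Eskin)
Colne: 5  (via Fenn)
Ulver: 6  (via Colne)
Shortest route: Yarm → Fenn → Colne → Ulver = $6.

$6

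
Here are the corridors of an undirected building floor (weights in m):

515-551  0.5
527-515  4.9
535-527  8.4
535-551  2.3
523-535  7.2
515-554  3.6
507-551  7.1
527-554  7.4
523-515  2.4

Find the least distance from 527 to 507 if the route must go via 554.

18.6 m

Shortest 527→554: 527–554 = 7.4
Shortest 554→507: 554–515–551–507 = 11.2
Total via 554: 7.4 + 11.2 = 18.6 m.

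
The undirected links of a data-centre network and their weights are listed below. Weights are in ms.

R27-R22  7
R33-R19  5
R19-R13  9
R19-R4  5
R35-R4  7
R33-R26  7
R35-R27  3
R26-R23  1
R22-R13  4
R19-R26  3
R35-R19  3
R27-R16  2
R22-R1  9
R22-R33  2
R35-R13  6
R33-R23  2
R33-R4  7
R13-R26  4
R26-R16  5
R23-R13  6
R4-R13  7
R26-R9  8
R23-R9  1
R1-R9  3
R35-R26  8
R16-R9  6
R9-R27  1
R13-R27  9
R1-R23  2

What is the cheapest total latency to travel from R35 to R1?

7 ms

Shortest distances from R35:
R35: 0
R19: 3  (via R35)
R27: 3  (via R35)
R9: 4  (via R27)
R23: 5  (via R9)
R16: 5  (via R27)
R13: 6  (via R35)
R26: 6  (via R19)
R1: 7  (via R9)
Shortest route: R35 → R27 → R9 → R1 = 7 ms.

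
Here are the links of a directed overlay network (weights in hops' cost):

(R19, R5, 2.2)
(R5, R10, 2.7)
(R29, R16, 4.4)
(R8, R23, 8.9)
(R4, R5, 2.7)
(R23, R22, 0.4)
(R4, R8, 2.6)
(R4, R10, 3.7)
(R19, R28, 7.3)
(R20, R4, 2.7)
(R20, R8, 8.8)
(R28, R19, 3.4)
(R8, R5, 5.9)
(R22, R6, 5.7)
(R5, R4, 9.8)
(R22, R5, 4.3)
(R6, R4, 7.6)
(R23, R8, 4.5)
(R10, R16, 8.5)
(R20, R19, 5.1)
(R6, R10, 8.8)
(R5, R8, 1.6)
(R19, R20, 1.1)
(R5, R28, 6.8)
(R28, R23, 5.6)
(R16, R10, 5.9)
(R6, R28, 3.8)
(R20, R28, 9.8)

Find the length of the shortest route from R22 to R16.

15.5 hops' cost

Enumerating some paths:
R22–R6–R10–R16: 5.7+8.8+8.5 = 23
R22–R6–R4–R10–R16: 5.7+7.6+3.7+8.5 = 25.5
R22–R5–R10–R16: 4.3+2.7+8.5 = 15.5
R22–R5–R4–R10–R16: 4.3+9.8+3.7+8.5 = 26.3
Cheapest is R22–R5–R10–R16 at 15.5 hops' cost.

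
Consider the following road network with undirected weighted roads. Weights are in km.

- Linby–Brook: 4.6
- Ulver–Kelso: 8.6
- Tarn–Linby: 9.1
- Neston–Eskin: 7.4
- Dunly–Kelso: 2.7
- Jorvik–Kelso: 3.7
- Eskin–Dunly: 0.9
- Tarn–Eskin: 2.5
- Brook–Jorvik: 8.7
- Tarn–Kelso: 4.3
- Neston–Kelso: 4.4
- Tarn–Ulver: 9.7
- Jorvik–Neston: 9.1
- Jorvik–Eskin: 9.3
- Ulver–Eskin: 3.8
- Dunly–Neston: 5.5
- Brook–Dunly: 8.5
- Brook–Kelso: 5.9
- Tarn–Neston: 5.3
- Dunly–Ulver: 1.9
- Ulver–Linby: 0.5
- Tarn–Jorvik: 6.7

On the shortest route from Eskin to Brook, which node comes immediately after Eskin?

Dunly

Candidate routes:
Eskin → Dunly → Ulver → Linby → Brook: 0.9+1.9+0.5+4.6 = 7.9
Eskin → Ulver → Linby → Brook: 3.8+0.5+4.6 = 8.9
Cheapest is Eskin → Dunly → Ulver → Linby → Brook at 7.9 km.
So from Eskin the first move is to Dunly.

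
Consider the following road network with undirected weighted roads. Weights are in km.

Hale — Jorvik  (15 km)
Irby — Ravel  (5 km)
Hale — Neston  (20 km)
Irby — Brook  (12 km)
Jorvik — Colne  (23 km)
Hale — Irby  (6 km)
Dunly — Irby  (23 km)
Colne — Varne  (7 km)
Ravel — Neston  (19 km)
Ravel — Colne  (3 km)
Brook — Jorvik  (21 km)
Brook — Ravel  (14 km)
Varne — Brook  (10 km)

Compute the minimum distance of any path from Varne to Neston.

Settle nodes by increasing distance from Varne:
Varne: 0
Colne: 7  (via Varne)
Brook: 10  (via Varne)
Ravel: 10  (via Colne)
Irby: 15  (via Ravel)
Hale: 21  (via Irby)
Neston: 29  (via Ravel)
Shortest route: Varne–Colne–Ravel–Neston = 29 km.

29 km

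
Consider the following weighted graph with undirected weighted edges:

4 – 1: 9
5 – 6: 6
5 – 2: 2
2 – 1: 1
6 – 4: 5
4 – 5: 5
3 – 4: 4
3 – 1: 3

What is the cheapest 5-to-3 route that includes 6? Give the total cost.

Best 5 to 6: 5 → 6 costing 6
Best 6 to 3: 6 → 4 → 3 costing 9
Total via 6: 6 + 9 = 15.

15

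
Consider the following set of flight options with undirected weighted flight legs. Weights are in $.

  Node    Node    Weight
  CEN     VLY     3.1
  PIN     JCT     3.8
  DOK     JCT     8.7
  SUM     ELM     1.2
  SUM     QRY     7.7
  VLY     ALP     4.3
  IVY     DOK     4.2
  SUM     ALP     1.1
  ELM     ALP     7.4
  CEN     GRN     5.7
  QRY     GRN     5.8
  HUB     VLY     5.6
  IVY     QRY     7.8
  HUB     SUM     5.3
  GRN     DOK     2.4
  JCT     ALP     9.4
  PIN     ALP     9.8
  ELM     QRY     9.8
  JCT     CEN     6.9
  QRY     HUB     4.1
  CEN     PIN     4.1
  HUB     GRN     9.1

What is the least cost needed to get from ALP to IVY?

Compare a few routes:
ALP → SUM → QRY → IVY: 1.1+7.7+7.8 = 16.6
ALP → VLY → CEN → GRN → DOK → IVY: 4.3+3.1+5.7+2.4+4.2 = 19.7
ALP → SUM → HUB → QRY → IVY: 1.1+5.3+4.1+7.8 = 18.3
Cheapest is ALP → SUM → QRY → IVY at $16.6.

$16.6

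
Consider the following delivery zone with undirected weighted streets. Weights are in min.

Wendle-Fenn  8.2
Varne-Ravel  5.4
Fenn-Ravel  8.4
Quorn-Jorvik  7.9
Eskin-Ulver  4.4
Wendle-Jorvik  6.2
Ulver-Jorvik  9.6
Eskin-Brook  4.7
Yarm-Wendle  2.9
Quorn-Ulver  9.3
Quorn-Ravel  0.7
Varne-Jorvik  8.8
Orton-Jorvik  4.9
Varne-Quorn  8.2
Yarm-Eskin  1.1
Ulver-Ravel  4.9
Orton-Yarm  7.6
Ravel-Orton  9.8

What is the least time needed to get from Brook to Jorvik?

Settle nodes by increasing distance from Brook:
Brook: 0
Eskin: 4.7  (via Brook)
Yarm: 5.8  (via Eskin)
Wendle: 8.7  (via Yarm)
Ulver: 9.1  (via Eskin)
Orton: 13.4  (via Yarm)
Ravel: 14  (via Ulver)
Quorn: 14.7  (via Ravel)
Jorvik: 14.9  (via Wendle)
Shortest route: Brook → Eskin → Yarm → Wendle → Jorvik = 14.9 min.

14.9 min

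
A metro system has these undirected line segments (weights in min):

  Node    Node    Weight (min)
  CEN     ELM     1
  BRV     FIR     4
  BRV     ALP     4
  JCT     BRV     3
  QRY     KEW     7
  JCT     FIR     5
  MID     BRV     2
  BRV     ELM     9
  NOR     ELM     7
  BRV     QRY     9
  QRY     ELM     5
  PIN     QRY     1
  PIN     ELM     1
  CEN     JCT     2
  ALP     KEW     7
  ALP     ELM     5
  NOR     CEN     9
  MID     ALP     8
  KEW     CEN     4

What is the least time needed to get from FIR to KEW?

Settle nodes by increasing distance from FIR:
FIR: 0
BRV: 4  (via FIR)
JCT: 5  (via FIR)
MID: 6  (via BRV)
CEN: 7  (via JCT)
ALP: 8  (via BRV)
ELM: 8  (via CEN)
PIN: 9  (via ELM)
QRY: 10  (via PIN)
KEW: 11  (via CEN)
Shortest route: FIR–JCT–CEN–KEW = 11 min.

11 min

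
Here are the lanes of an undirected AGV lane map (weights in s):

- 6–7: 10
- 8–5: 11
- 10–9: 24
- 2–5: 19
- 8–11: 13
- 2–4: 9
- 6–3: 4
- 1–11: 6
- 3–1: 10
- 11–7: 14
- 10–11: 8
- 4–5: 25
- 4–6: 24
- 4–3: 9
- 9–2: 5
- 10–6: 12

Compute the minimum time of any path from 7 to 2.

32 s

Shortest distances from 7:
7: 0
6: 10  (via 7)
3: 14  (via 6)
11: 14  (via 7)
1: 20  (via 11)
10: 22  (via 6)
4: 23  (via 3)
8: 27  (via 11)
2: 32  (via 4)
Shortest route: 7–6–3–4–2 = 32 s.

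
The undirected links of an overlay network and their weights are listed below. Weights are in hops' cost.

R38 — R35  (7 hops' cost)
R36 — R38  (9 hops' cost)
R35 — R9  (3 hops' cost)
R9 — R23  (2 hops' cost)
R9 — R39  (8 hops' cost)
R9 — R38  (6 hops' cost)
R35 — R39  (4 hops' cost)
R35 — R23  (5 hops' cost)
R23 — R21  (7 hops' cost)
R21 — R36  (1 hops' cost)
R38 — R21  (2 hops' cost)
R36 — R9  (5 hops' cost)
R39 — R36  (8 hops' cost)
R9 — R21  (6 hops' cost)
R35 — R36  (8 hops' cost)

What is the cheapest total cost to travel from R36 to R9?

5 hops' cost

Enumerating some paths:
R36 - R9: 5 = 5
R36 - R21 - R9: 1+6 = 7
The minimum is 5 hops' cost via R36 - R9.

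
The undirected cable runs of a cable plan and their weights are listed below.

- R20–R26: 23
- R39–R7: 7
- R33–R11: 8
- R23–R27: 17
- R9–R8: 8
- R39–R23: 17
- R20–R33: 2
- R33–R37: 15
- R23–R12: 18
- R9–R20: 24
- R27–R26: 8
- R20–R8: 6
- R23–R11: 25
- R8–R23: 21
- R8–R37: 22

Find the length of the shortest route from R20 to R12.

Candidate routes:
R20 → R8 → R23 → R12: 6+21+18 = 45
R20 → R33 → R11 → R23 → R12: 2+8+25+18 = 53
The minimum is 45 via R20 → R8 → R23 → R12.

45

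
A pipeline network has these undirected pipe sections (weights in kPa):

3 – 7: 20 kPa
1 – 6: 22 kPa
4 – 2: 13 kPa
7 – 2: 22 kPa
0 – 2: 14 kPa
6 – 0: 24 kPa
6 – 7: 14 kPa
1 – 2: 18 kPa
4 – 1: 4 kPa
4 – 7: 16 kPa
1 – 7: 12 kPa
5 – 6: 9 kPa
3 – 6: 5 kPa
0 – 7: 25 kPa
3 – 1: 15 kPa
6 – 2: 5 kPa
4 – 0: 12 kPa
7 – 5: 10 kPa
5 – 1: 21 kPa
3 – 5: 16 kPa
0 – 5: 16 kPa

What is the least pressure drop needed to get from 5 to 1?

Running Dijkstra from 5:
5: 0
6: 9  (via 5)
7: 10  (via 5)
2: 14  (via 6)
3: 14  (via 6)
0: 16  (via 5)
1: 21  (via 5)
Shortest route: 5 → 1 = 21 kPa.

21 kPa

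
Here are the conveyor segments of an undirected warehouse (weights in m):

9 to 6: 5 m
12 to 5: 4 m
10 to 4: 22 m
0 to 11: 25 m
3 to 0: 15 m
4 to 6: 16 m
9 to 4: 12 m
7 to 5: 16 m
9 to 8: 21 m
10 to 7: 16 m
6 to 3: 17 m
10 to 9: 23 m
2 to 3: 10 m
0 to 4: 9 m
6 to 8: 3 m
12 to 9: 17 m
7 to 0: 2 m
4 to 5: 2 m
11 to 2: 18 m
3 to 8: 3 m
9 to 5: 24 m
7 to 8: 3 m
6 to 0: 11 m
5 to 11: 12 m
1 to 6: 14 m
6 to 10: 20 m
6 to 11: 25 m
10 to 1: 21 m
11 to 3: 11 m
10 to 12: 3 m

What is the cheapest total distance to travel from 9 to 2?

Shortest distances from 9:
9: 0
6: 5  (via 9)
8: 8  (via 6)
3: 11  (via 8)
7: 11  (via 8)
4: 12  (via 9)
0: 13  (via 7)
5: 14  (via 4)
12: 17  (via 9)
1: 19  (via 6)
10: 20  (via 12)
2: 21  (via 3)
Shortest route: 9 → 6 → 8 → 3 → 2 = 21 m.

21 m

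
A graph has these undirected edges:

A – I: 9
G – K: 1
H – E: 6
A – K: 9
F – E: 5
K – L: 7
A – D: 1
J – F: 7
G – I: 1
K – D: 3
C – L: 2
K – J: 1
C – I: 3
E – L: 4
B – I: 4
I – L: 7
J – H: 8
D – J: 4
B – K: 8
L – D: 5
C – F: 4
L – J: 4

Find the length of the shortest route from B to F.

11

Settle nodes by increasing distance from B:
B: 0
I: 4  (via B)
G: 5  (via I)
K: 6  (via G)
C: 7  (via I)
J: 7  (via K)
D: 9  (via K)
L: 9  (via C)
A: 10  (via D)
F: 11  (via C)
Shortest route: B → I → C → F = 11.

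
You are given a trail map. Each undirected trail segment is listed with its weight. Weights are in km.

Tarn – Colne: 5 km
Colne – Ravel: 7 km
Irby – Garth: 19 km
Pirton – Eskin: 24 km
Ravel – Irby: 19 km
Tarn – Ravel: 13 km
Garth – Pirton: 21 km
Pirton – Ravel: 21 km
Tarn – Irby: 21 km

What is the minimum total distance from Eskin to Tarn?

57 km

Settle nodes by increasing distance from Eskin:
Eskin: 0
Pirton: 24  (via Eskin)
Ravel: 45  (via Pirton)
Garth: 45  (via Pirton)
Colne: 52  (via Ravel)
Tarn: 57  (via Colne)
Shortest route: Eskin → Pirton → Ravel → Colne → Tarn = 57 km.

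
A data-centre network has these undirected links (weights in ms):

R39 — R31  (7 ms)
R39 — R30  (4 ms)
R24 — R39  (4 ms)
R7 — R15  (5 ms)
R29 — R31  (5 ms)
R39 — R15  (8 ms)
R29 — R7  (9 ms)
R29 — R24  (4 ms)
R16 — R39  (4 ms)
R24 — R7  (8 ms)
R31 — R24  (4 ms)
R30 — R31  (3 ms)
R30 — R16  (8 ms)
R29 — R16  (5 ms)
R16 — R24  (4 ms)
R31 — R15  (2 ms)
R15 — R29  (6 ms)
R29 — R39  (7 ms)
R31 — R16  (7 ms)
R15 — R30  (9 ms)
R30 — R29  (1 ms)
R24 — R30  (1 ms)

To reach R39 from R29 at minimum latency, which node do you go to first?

R30

Compare a few routes:
R29–R30–R24–R39: 1+1+4 = 6
R29–R30–R39: 1+4 = 5
The minimum is 5 ms via R29–R30–R39.
So from R29 the first move is to R30.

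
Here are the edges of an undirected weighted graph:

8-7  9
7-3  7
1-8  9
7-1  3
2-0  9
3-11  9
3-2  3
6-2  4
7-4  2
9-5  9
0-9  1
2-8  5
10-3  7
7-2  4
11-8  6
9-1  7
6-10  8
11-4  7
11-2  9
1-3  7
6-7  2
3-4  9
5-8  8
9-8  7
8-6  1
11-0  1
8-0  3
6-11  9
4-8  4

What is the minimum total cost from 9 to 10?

Settle nodes by increasing distance from 9:
9: 0
0: 1  (via 9)
11: 2  (via 0)
8: 4  (via 0)
6: 5  (via 8)
1: 7  (via 9)
7: 7  (via 6)
4: 8  (via 8)
2: 9  (via 8)
5: 9  (via 9)
3: 11  (via 11)
10: 13  (via 6)
Shortest route: 9 → 0 → 8 → 6 → 10 = 13.

13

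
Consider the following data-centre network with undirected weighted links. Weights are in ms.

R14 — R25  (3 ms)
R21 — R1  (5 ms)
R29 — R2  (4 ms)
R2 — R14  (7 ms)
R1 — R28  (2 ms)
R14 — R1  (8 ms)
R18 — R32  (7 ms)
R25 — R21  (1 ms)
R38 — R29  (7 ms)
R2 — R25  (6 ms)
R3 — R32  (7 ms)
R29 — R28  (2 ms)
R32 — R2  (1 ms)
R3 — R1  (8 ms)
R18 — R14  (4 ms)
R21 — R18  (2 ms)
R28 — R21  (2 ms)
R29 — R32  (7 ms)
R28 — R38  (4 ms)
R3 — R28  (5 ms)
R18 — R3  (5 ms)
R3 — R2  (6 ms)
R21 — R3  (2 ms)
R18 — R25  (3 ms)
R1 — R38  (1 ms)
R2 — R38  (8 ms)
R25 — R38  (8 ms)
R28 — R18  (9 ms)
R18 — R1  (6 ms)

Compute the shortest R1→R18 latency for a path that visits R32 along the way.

16 ms

Best R1 to R32: R1 → R28 → R29 → R2 → R32 costing 9
Best R32 to R18: R32 → R18 costing 7
Total via R32: 9 + 7 = 16 ms.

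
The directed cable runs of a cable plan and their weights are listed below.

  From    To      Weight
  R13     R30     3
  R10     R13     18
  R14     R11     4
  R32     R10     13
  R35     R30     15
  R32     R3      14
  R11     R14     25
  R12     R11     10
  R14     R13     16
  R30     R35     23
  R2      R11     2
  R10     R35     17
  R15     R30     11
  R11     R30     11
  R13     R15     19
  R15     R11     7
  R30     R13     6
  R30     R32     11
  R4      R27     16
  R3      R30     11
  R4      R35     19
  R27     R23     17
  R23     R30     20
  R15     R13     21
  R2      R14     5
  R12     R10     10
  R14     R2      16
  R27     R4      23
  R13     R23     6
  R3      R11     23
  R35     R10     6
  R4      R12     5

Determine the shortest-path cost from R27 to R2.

Settle nodes by increasing distance from R27:
R27: 0
R23: 17  (via R27)
R4: 23  (via R27)
R12: 28  (via R4)
R30: 37  (via R23)
R11: 38  (via R12)
R10: 38  (via R12)
R35: 42  (via R4)
R13: 43  (via R30)
R32: 48  (via R30)
R3: 62  (via R32)
R15: 62  (via R13)
R14: 63  (via R11)
R2: 79  (via R14)
Shortest route: R27 → R4 → R12 → R11 → R14 → R2 = 79.

79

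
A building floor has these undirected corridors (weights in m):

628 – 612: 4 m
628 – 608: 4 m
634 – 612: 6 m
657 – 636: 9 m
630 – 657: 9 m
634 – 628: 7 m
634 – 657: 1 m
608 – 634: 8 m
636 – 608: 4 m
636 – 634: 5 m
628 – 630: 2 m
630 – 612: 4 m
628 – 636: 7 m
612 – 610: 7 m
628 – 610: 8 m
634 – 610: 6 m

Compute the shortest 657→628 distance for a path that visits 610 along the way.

Shortest 657→610: 657–634–610 = 7
Best 610 to 628: 610–628 costing 8
Total via 610: 7 + 8 = 15 m.

15 m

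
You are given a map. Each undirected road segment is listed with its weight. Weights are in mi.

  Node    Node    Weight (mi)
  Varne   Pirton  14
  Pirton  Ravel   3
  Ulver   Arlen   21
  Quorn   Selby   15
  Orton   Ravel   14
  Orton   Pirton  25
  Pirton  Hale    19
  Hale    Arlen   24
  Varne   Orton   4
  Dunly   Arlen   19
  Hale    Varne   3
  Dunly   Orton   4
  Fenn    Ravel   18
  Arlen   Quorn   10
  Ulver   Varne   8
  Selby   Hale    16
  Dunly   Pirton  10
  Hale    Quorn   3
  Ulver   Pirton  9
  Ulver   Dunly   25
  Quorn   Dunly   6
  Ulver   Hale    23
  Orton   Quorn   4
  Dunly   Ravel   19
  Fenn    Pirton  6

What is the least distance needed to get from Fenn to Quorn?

Running Dijkstra from Fenn:
Fenn: 0
Pirton: 6  (via Fenn)
Ravel: 9  (via Pirton)
Ulver: 15  (via Pirton)
Dunly: 16  (via Pirton)
Varne: 20  (via Pirton)
Orton: 20  (via Dunly)
Quorn: 22  (via Dunly)
Shortest route: Fenn → Pirton → Dunly → Quorn = 22 mi.

22 mi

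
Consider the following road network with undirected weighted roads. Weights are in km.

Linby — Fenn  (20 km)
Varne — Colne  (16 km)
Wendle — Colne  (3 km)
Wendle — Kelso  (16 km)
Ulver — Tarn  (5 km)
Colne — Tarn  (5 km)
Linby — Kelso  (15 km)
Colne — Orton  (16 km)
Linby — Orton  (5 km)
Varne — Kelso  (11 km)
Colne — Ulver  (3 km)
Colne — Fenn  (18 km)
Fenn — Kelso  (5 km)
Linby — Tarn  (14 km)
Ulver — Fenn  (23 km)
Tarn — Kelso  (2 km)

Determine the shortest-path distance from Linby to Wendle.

22 km

Compare a few routes:
Linby–Tarn–Colne–Wendle: 14+5+3 = 22
Linby–Tarn–Ulver–Colne–Wendle: 14+5+3+3 = 25
Linby–Orton–Colne–Wendle: 5+16+3 = 24
Linby–Kelso–Tarn–Colne–Wendle: 15+2+5+3 = 25
The minimum is 22 km via Linby–Tarn–Colne–Wendle.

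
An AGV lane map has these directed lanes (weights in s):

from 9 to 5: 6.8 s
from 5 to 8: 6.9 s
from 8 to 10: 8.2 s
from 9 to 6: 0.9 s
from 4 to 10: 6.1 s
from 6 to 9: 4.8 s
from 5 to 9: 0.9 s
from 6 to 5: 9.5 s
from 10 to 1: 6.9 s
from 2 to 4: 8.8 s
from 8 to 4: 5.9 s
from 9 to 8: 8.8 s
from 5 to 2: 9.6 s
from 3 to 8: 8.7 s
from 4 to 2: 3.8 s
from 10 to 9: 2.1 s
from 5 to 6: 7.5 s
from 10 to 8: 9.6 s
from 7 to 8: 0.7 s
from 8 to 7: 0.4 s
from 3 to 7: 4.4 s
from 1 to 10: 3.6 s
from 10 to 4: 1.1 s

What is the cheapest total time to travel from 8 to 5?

17.1 s

Candidate routes:
8 → 10 → 9 → 5: 8.2+2.1+6.8 = 17.1
8 → 4 → 10 → 9 → 5: 5.9+6.1+2.1+6.8 = 20.9
8 → 10 → 9 → 6 → 5: 8.2+2.1+0.9+9.5 = 20.7
The minimum is 17.1 s via 8 → 10 → 9 → 5.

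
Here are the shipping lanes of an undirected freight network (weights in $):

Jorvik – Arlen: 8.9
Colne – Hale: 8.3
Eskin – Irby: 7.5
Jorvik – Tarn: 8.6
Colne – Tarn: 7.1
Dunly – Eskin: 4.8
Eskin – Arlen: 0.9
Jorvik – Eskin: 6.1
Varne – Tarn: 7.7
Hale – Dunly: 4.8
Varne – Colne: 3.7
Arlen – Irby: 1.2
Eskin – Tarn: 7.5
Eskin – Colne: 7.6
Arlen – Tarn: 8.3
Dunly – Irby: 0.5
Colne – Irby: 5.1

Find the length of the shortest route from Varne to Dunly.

Settle nodes by increasing distance from Varne:
Varne: 0
Colne: 3.7  (via Varne)
Tarn: 7.7  (via Varne)
Irby: 8.8  (via Colne)
Dunly: 9.3  (via Irby)
Shortest route: Varne–Colne–Irby–Dunly = $9.3.

$9.3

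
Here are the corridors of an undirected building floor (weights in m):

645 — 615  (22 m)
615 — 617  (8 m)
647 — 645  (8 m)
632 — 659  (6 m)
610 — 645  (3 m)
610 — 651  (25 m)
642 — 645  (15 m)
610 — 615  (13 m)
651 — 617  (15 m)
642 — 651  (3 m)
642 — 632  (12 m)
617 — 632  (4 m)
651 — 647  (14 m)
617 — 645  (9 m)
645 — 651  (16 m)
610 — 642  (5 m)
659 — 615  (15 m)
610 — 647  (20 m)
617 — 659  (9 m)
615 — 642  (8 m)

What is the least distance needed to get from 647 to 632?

21 m

Shortest distances from 647:
647: 0
645: 8  (via 647)
610: 11  (via 645)
651: 14  (via 647)
642: 16  (via 610)
617: 17  (via 645)
632: 21  (via 617)
Shortest route: 647 → 645 → 617 → 632 = 21 m.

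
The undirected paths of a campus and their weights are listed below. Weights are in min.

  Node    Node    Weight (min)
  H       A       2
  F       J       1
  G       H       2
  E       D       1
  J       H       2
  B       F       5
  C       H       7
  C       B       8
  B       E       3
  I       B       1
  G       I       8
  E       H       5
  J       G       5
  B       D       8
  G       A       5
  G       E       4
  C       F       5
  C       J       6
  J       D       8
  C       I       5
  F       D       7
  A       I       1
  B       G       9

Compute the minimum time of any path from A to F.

Running Dijkstra from A:
A: 0
I: 1  (via A)
B: 2  (via I)
H: 2  (via A)
G: 4  (via H)
J: 4  (via H)
E: 5  (via B)
F: 5  (via J)
Shortest route: A–H–J–F = 5 min.

5 min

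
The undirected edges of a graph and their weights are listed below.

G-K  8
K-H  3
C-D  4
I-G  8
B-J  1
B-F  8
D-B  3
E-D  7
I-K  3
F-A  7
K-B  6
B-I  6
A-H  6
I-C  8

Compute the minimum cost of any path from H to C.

14

Enumerating some paths:
H → K → I → C: 3+3+8 = 14
H → K → B → D → C: 3+6+3+4 = 16
H → K → I → B → D → C: 3+3+6+3+4 = 19
H → K → B → I → C: 3+6+6+8 = 23
Cheapest is H → K → I → C at 14.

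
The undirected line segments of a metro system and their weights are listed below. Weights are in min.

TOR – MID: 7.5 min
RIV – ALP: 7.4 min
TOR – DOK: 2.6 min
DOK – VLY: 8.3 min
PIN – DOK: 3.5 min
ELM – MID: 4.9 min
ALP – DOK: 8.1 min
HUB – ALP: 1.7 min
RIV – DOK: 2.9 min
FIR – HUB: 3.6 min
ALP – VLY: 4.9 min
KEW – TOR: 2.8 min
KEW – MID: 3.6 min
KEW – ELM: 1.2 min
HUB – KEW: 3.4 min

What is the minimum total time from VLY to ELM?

Candidate routes:
VLY–DOK–TOR–KEW–ELM: 8.3+2.6+2.8+1.2 = 14.9
VLY–ALP–HUB–KEW–ELM: 4.9+1.7+3.4+1.2 = 11.2
The minimum is 11.2 min via VLY–ALP–HUB–KEW–ELM.

11.2 min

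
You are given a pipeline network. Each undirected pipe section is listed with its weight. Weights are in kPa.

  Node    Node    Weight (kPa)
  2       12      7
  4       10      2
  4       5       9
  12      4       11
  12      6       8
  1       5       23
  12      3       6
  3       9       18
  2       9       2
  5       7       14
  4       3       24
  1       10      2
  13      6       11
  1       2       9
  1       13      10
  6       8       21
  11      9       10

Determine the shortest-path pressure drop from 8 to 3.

35 kPa

Enumerating some paths:
8–6–12–3: 21+8+6 = 35
8–6–12–2–9–3: 21+8+7+2+18 = 56
The minimum is 35 kPa via 8–6–12–3.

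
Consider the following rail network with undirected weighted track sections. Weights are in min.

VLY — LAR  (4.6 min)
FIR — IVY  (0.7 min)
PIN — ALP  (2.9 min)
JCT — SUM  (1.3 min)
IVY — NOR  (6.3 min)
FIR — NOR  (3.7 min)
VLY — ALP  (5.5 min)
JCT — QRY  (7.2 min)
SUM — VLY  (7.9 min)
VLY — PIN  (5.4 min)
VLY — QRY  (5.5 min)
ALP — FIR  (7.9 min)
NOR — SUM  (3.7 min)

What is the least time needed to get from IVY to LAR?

18.7 min

Shortest distances from IVY:
IVY: 0
FIR: 0.7  (via IVY)
NOR: 4.4  (via FIR)
SUM: 8.1  (via NOR)
ALP: 8.6  (via FIR)
JCT: 9.4  (via SUM)
PIN: 11.5  (via ALP)
VLY: 14.1  (via ALP)
QRY: 16.6  (via JCT)
LAR: 18.7  (via VLY)
Shortest route: IVY–FIR–ALP–VLY–LAR = 18.7 min.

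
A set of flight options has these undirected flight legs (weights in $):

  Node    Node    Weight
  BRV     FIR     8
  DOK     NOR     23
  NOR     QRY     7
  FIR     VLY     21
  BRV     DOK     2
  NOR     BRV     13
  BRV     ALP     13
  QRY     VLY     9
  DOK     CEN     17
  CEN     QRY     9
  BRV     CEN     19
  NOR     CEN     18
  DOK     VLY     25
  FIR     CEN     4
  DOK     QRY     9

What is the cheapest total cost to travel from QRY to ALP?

$24

Running Dijkstra from QRY:
QRY: 0
NOR: 7  (via QRY)
CEN: 9  (via QRY)
DOK: 9  (via QRY)
VLY: 9  (via QRY)
BRV: 11  (via DOK)
FIR: 13  (via CEN)
ALP: 24  (via BRV)
Shortest route: QRY–DOK–BRV–ALP = $24.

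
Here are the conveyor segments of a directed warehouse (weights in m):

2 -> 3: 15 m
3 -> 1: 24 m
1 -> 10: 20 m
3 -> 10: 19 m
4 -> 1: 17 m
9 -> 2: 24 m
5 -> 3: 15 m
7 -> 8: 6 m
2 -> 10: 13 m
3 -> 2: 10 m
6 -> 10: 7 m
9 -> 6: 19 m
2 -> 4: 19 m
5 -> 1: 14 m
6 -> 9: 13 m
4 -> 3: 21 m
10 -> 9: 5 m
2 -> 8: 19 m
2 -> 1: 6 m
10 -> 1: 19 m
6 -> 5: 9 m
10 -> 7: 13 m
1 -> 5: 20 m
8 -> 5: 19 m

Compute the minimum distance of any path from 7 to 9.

Enumerating some paths:
7–8–5–3–2–1–10–9: 6+19+15+10+6+20+5 = 81
7–8–5–1–10–9: 6+19+14+20+5 = 64
7–8–5–3–2–10–9: 6+19+15+10+13+5 = 68
7–8–5–3–1–10–9: 6+19+15+24+20+5 = 89
Cheapest is 7–8–5–1–10–9 at 64 m.

64 m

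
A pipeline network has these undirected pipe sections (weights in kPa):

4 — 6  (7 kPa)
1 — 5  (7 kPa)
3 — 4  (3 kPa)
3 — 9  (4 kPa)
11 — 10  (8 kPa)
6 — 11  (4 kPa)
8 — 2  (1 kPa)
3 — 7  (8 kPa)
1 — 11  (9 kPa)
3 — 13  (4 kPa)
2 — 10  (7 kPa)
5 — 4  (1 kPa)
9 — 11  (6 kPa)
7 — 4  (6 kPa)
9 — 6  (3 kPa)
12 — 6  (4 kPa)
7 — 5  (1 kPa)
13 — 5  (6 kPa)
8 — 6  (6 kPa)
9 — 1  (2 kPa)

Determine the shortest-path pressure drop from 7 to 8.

15 kPa

Running Dijkstra from 7:
7: 0
5: 1  (via 7)
4: 2  (via 5)
3: 5  (via 4)
13: 7  (via 5)
1: 8  (via 5)
6: 9  (via 4)
9: 9  (via 3)
11: 13  (via 6)
12: 13  (via 6)
8: 15  (via 6)
Shortest route: 7 → 5 → 4 → 6 → 8 = 15 kPa.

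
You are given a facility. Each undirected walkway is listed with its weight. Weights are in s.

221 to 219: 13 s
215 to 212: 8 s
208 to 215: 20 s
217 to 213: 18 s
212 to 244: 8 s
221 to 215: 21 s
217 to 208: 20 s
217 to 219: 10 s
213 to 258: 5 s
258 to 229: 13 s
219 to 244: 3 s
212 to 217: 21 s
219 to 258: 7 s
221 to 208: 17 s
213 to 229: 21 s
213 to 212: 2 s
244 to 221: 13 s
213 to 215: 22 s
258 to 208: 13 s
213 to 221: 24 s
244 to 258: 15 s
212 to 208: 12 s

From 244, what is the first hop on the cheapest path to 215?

212

Enumerating some paths:
244–212–215: 8+8 = 16
244–258–213–212–215: 15+5+2+8 = 30
244–219–258–213–212–215: 3+7+5+2+8 = 25
The minimum is 16 s via 244–212–215.
So from 244 the first move is to 212.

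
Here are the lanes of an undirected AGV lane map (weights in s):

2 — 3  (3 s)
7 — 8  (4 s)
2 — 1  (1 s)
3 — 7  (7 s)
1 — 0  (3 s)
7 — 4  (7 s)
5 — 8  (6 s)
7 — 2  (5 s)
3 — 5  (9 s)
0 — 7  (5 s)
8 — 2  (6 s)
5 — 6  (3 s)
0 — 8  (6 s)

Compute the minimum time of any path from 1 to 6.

16 s

Shortest distances from 1:
1: 0
2: 1  (via 1)
0: 3  (via 1)
3: 4  (via 2)
7: 6  (via 2)
8: 7  (via 2)
4: 13  (via 7)
5: 13  (via 3)
6: 16  (via 5)
Shortest route: 1–2–3–5–6 = 16 s.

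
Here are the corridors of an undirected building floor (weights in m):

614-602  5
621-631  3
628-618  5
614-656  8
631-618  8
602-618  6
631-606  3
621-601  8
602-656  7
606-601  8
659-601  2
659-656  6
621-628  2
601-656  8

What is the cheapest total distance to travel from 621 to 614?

18 m

Shortest distances from 621:
621: 0
628: 2  (via 621)
631: 3  (via 621)
606: 6  (via 631)
618: 7  (via 628)
601: 8  (via 621)
659: 10  (via 601)
602: 13  (via 618)
656: 16  (via 601)
614: 18  (via 602)
Shortest route: 621 → 628 → 618 → 602 → 614 = 18 m.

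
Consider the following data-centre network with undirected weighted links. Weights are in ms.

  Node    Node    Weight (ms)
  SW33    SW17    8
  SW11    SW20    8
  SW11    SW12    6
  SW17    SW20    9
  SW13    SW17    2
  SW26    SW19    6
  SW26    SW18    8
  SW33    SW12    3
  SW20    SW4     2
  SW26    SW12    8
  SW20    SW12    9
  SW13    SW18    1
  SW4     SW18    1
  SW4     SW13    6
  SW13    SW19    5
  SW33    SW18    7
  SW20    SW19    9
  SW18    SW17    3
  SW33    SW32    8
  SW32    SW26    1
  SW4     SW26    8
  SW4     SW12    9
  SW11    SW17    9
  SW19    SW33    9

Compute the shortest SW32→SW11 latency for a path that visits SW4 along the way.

Best SW32 to SW4: SW32–SW26–SW4 costing 9
Best SW4 to SW11: SW4–SW20–SW11 costing 10
Total via SW4: 9 + 10 = 19 ms.

19 ms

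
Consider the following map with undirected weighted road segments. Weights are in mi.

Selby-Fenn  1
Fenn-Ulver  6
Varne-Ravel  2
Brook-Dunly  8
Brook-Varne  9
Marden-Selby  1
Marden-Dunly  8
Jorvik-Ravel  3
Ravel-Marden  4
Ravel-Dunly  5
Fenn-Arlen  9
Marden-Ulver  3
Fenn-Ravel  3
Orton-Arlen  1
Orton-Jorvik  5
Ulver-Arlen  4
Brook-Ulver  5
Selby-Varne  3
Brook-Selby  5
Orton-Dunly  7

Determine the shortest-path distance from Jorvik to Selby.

7 mi

Compare a few routes:
Jorvik - Ravel - Marden - Selby: 3+4+1 = 8
Jorvik - Ravel - Varne - Selby: 3+2+3 = 8
Jorvik - Ravel - Fenn - Selby: 3+3+1 = 7
Jorvik - Orton - Arlen - Ulver - Marden - Selby: 5+1+4+3+1 = 14
Cheapest is Jorvik - Ravel - Fenn - Selby at 7 mi.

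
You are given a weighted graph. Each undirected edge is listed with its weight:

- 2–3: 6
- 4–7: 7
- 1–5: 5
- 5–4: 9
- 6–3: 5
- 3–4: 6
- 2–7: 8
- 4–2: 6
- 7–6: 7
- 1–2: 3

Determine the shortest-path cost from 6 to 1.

14

Compare a few routes:
6–7–2–1: 7+8+3 = 18
6–7–4–2–1: 7+7+6+3 = 23
6–3–4–2–1: 5+6+6+3 = 20
6–3–2–1: 5+6+3 = 14
The minimum is 14 via 6–3–2–1.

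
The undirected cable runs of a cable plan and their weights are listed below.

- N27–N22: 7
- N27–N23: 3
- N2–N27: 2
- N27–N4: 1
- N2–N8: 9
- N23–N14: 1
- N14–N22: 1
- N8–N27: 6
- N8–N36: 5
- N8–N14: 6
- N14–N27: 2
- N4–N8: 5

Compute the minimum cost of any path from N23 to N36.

12

Running Dijkstra from N23:
N23: 0
N14: 1  (via N23)
N22: 2  (via N14)
N27: 3  (via N23)
N4: 4  (via N27)
N2: 5  (via N27)
N8: 7  (via N14)
N36: 12  (via N8)
Shortest route: N23–N14–N8–N36 = 12.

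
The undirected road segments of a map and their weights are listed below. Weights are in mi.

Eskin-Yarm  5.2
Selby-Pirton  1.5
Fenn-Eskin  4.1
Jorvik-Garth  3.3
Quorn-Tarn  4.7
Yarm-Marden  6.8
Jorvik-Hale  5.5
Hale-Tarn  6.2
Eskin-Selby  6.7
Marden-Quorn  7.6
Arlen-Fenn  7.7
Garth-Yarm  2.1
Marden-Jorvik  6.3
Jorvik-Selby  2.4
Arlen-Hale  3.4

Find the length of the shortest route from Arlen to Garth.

12.2 mi

Compare a few routes:
Arlen–Hale–Jorvik–Garth: 3.4+5.5+3.3 = 12.2
Arlen–Hale–Jorvik–Marden–Yarm–Garth: 3.4+5.5+6.3+6.8+2.1 = 24.1
Arlen–Fenn–Eskin–Yarm–Garth: 7.7+4.1+5.2+2.1 = 19.1
Cheapest is Arlen–Hale–Jorvik–Garth at 12.2 mi.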